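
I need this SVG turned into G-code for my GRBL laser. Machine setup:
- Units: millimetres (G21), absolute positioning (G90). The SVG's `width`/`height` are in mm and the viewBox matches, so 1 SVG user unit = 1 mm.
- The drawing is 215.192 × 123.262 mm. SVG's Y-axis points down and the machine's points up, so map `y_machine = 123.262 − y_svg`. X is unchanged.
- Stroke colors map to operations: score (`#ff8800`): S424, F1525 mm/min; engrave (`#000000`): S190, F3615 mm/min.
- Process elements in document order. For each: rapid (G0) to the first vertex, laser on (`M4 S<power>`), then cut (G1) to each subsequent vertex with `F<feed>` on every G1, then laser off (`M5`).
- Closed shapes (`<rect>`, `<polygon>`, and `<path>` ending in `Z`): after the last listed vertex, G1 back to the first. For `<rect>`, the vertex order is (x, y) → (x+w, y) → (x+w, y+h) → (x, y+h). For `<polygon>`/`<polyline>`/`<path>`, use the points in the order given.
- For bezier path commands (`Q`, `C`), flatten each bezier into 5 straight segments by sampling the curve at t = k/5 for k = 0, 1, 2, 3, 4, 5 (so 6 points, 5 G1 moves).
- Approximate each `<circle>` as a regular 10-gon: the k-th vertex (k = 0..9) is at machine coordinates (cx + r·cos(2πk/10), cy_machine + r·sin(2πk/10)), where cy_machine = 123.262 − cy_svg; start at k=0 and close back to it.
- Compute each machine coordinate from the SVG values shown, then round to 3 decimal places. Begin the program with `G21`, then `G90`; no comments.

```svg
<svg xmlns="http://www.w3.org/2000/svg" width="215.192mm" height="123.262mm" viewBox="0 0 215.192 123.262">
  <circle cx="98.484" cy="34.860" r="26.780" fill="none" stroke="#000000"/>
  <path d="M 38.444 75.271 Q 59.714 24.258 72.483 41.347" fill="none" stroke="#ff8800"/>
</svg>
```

G21
G90
G0 X125.264 Y88.402
M4 S190
G1 X120.149 Y104.143 F3615
G1 X106.759 Y113.871 F3615
G1 X90.209 Y113.871 F3615
G1 X76.819 Y104.143 F3615
G1 X71.704 Y88.402 F3615
G1 X76.819 Y72.661 F3615
G1 X90.209 Y62.933 F3615
G1 X106.759 Y62.933 F3615
G1 X120.149 Y72.661 F3615
G1 X125.264 Y88.402 F3615
M5
G0 X38.444 Y47.991
M4 S424
G1 X46.612 Y65.672 F1525
G1 X54.100 Y77.905 F1525
G1 X60.908 Y84.690 F1525
G1 X67.035 Y86.027 F1525
G1 X72.483 Y81.915 F1525
M5

1 u = 1 mm; y_m = 123.262 − y.

[1] `<circle>` circle, #000000→engrave S190 F3615: (125.264,88.402) → (120.149,104.143) → (106.759,113.871) → (90.209,113.871) → (76.819,104.143) → (71.704,88.402) → (76.819,72.661) → (90.209,62.933) → (106.759,62.933) → (120.149,72.661) → (125.264,88.402) (closed)

[2] `<path>` quadratic bezier, #ff8800→score S424 F1525: (38.444,47.991) → (46.612,65.672) → (54.100,77.905) → (60.908,84.690) → (67.035,86.027) → (72.483,81.915)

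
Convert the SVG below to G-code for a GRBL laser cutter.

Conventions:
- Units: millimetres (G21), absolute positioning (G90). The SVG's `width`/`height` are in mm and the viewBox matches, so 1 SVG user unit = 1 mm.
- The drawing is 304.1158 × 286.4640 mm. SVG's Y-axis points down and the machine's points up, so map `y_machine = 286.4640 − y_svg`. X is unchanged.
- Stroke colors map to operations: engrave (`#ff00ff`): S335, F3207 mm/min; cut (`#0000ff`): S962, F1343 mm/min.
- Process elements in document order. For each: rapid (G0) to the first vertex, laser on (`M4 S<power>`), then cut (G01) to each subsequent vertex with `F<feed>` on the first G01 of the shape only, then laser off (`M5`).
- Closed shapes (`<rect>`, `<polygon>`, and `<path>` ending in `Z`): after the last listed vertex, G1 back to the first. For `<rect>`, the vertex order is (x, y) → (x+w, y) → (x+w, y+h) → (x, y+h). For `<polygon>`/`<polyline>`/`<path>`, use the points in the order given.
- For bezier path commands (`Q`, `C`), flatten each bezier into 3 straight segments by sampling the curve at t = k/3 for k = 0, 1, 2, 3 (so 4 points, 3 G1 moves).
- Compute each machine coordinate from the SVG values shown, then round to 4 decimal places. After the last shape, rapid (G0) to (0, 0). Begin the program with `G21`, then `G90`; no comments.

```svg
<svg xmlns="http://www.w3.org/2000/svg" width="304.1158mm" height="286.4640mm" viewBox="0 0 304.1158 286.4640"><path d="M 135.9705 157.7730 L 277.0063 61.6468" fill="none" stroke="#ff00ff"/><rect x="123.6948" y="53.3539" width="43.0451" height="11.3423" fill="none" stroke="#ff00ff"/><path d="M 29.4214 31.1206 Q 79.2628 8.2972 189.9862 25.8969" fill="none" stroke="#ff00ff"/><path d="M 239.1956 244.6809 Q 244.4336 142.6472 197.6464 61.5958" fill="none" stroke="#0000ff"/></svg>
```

viewBox `0 0 304.1158 286.4640` with mm width/height → 1 unit = 1 mm. Flip: y_m = 286.4640 − y_svg.

**Shape 1** — `<path>` line segment, stroke `#ff00ff` → engrave (S335, F3207). Machine vertices: (135.9705,128.6910) → (277.0063,224.8172). Open path.

**Shape 2** — `<rect>` rectangle, stroke `#ff00ff` → engrave (S335, F3207). Machine vertices: (123.6948,233.1101) → (166.7399,233.1101) → (166.7399,221.7678) → (123.6948,221.7678) → (123.6948,233.1101). Closed: final G1 returns to the first vertex.

**Shape 3** — `<path>` quadratic bezier, stroke `#ff00ff` → engrave (S335, F3207). Control points (SVG): P0=(29.4214,31.1206), P1=(79.2628,8.2972), P2=(189.9862,25.8969); sampled at t=k/3. Machine vertices: (29.4214,255.3434) → (69.4137,266.0675) → (122.9353,267.8088) → (189.9862,260.5671). Open path.

**Shape 4** — `<path>` quadratic bezier, stroke `#0000ff` → cut (S962, F1343). Control points (SVG): P0=(239.1956,244.6809), P1=(244.4336,142.6472), P2=(197.6464,61.5958); sampled at t=k/3. Machine vertices: (239.1956,41.7831) → (236.9070,107.4742) → (223.0573,168.5026) → (197.6464,224.8682). Open path.

G21
G90
G0 X135.9705 Y128.6910
M4 S335
G01 X277.0063 Y224.8172 F3207
M5
G0 X123.6948 Y233.1101
M4 S335
G01 X166.7399 Y233.1101 F3207
G01 X166.7399 Y221.7678
G01 X123.6948 Y221.7678
G01 X123.6948 Y233.1101
M5
G0 X29.4214 Y255.3434
M4 S335
G01 X69.4137 Y266.0675 F3207
G01 X122.9353 Y267.8088
G01 X189.9862 Y260.5671
M5
G0 X239.1956 Y41.7831
M4 S962
G01 X236.9070 Y107.4742 F1343
G01 X223.0573 Y168.5026
G01 X197.6464 Y224.8682
M5
G0 X0.0000 Y0.0000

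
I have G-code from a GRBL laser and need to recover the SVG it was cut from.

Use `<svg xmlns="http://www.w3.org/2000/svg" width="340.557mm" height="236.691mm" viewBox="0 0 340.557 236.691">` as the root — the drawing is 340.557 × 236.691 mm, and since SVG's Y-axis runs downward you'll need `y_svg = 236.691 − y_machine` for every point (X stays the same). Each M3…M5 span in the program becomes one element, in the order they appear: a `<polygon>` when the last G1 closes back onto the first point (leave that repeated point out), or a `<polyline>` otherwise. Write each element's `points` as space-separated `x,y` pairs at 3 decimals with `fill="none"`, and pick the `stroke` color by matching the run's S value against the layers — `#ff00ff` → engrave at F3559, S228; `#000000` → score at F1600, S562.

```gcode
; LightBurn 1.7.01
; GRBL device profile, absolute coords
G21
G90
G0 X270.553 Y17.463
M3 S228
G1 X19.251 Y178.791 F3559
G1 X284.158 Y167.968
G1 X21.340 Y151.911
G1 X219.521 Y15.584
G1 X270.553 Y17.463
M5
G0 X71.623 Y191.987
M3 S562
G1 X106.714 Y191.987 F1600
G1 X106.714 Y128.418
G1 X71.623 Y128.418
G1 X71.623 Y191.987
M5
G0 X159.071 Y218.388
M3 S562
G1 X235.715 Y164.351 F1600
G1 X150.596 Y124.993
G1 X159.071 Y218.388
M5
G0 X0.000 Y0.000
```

y_svg = 236.691 − y_m.

[1] S228→`#ff00ff` (engrave); closed run; points: 270.553,219.228 19.251,57.900 284.158,68.723 21.340,84.780 219.521,221.107

[2] S562→`#000000` (score); closed run; points: 71.623,44.704 106.714,44.704 106.714,108.273 71.623,108.273

[3] S562→`#000000` (score); closed run; points: 159.071,18.303 235.715,72.340 150.596,111.698

<svg xmlns="http://www.w3.org/2000/svg" width="340.557mm" height="236.691mm" viewBox="0 0 340.557 236.691">
  <polygon points="270.553,219.228 19.251,57.900 284.158,68.723 21.340,84.780 219.521,221.107" fill="none" stroke="#ff00ff"/>
  <polygon points="71.623,44.704 106.714,44.704 106.714,108.273 71.623,108.273" fill="none" stroke="#000000"/>
  <polygon points="159.071,18.303 235.715,72.340 150.596,111.698" fill="none" stroke="#000000"/>
</svg>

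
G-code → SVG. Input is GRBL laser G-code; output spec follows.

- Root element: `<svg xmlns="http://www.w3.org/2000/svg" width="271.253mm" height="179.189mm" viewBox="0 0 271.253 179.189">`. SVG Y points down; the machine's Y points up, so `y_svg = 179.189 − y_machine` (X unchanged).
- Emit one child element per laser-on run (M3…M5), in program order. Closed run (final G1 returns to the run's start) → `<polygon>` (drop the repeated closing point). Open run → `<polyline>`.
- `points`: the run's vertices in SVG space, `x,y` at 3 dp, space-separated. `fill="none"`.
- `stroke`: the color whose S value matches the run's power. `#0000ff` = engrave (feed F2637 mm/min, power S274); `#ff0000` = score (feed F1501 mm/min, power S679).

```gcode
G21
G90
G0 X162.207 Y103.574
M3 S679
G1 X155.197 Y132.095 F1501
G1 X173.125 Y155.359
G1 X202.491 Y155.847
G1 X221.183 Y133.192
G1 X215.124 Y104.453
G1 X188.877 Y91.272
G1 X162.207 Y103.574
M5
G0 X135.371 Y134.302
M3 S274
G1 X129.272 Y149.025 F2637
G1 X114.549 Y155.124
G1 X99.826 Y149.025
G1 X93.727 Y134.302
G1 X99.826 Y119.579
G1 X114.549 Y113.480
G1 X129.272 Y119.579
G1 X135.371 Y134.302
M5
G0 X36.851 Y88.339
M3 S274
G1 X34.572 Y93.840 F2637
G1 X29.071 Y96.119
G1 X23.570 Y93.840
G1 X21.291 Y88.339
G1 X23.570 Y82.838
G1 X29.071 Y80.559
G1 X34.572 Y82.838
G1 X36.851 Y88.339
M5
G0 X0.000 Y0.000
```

y_svg = 179.189 − y_m.

[1] S679→`#ff0000` (score); closed run; points: 162.207,75.615 155.197,47.094 173.125,23.830 202.491,23.342 221.183,45.997 215.124,74.736 188.877,87.917

[2] S274→`#0000ff` (engrave); closed run; points: 135.371,44.887 129.272,30.164 114.549,24.065 99.826,30.164 93.727,44.887 99.826,59.610 114.549,65.709 129.272,59.610

[3] S274→`#0000ff` (engrave); closed run; points: 36.851,90.850 34.572,85.349 29.071,83.070 23.570,85.349 21.291,90.850 23.570,96.351 29.071,98.630 34.572,96.351

<svg xmlns="http://www.w3.org/2000/svg" width="271.253mm" height="179.189mm" viewBox="0 0 271.253 179.189">
  <polygon points="162.207,75.615 155.197,47.094 173.125,23.830 202.491,23.342 221.183,45.997 215.124,74.736 188.877,87.917" fill="none" stroke="#ff0000"/>
  <polygon points="135.371,44.887 129.272,30.164 114.549,24.065 99.826,30.164 93.727,44.887 99.826,59.610 114.549,65.709 129.272,59.610" fill="none" stroke="#0000ff"/>
  <polygon points="36.851,90.850 34.572,85.349 29.071,83.070 23.570,85.349 21.291,90.850 23.570,96.351 29.071,98.630 34.572,96.351" fill="none" stroke="#0000ff"/>
</svg>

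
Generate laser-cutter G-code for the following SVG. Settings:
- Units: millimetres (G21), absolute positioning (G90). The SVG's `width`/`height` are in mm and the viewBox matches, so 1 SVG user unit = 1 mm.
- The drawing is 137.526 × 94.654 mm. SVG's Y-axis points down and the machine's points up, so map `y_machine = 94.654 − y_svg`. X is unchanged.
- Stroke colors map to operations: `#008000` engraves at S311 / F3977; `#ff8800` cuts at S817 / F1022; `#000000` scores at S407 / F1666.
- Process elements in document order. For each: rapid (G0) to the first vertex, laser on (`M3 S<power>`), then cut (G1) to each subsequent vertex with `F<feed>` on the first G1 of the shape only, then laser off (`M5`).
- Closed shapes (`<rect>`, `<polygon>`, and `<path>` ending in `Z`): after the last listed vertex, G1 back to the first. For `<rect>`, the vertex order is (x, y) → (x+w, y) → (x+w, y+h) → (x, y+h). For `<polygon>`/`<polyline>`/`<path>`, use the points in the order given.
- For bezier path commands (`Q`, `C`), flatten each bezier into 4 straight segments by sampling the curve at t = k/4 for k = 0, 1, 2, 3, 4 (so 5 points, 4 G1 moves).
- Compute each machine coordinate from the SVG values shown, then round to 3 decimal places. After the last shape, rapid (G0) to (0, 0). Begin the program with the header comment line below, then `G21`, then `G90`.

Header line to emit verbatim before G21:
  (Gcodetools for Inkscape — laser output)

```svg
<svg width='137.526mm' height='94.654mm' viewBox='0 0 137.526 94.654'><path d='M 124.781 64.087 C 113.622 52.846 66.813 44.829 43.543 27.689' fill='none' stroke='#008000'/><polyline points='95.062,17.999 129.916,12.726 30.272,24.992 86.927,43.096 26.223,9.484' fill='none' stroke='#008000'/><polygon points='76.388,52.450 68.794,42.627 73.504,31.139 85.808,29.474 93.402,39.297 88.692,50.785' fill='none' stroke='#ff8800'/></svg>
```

1 u = 1 mm; y_m = 94.654 − y.

[1] `<path>` cubic bezier, #008000→engrave S311 F3977: (124.781,30.567) → (110.652,38.586) → (88.704,46.554) → (64.484,55.628) → (43.543,66.965)

[2] `<polyline>` open polyline, #008000→engrave S311 F3977: (95.062,76.655) → (129.916,81.928) → (30.272,69.662) → (86.927,51.558) → (26.223,85.170)

[3] `<polygon>` regular polygon, #ff8800→cut S817 F1022: (76.388,42.204) → (68.794,52.027) → (73.504,63.515) → (85.808,65.180) → (93.402,55.357) → (88.692,43.869) → (76.388,42.204) (closed)

(Gcodetools for Inkscape — laser output)
G21
G90
G0 X124.781 Y30.567
M3 S311
G1 X110.652 Y38.586 F3977
G1 X88.704 Y46.554
G1 X64.484 Y55.628
G1 X43.543 Y66.965
M5
G0 X95.062 Y76.655
M3 S311
G1 X129.916 Y81.928 F3977
G1 X30.272 Y69.662
G1 X86.927 Y51.558
G1 X26.223 Y85.170
M5
G0 X76.388 Y42.204
M3 S817
G1 X68.794 Y52.027 F1022
G1 X73.504 Y63.515
G1 X85.808 Y65.180
G1 X93.402 Y55.357
G1 X88.692 Y43.869
G1 X76.388 Y42.204
M5
G0 X0.000 Y0.000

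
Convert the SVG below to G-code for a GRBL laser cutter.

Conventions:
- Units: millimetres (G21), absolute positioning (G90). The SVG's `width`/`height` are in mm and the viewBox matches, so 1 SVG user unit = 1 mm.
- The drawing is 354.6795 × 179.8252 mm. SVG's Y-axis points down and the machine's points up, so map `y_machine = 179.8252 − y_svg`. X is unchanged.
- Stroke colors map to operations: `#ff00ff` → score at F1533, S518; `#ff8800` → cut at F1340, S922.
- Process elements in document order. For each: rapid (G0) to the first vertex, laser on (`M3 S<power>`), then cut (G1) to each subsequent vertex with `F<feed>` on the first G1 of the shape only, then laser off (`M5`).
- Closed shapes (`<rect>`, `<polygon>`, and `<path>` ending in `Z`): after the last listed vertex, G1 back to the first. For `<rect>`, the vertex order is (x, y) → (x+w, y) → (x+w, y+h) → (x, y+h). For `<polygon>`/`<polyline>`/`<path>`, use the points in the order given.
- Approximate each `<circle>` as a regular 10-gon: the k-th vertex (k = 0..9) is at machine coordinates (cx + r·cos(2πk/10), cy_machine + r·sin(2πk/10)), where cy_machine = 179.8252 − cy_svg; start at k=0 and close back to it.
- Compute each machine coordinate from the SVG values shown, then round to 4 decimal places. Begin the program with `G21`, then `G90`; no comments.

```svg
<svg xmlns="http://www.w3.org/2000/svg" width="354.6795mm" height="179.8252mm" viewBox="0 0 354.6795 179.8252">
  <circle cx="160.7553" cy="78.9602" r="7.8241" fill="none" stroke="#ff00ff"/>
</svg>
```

G21
G90
G0 X168.5794 Y100.8650
M3 S518
G1 X167.0851 Y105.4639 F1533
G1 X163.1731 Y108.3062
G1 X158.3375 Y108.3062
G1 X154.4255 Y105.4639
G1 X152.9312 Y100.8650
G1 X154.4255 Y96.2661
G1 X158.3375 Y93.4238
G1 X163.1731 Y93.4238
G1 X167.0851 Y96.2661
G1 X168.5794 Y100.8650
M5

Since the viewBox matches the mm dimensions, user units are millimetres directly. The only transform is the Y-flip y_m = 179.8252 − y_svg.

Shape 1 is a circle drawn with `<circle>`. Its stroke #ff00ff means score at S518, F1533. After flipping Y the toolpath is (168.5794,100.8650) → (167.0851,105.4639) → (163.1731,108.3062) → (158.3375,108.3062) → (154.4255,105.4639) → (152.9312,100.8650) → (154.4255,96.2661) → (158.3375,93.4238) → (163.1731,93.4238) → (167.0851,96.2661) → (168.5794,100.8650), returning to the start.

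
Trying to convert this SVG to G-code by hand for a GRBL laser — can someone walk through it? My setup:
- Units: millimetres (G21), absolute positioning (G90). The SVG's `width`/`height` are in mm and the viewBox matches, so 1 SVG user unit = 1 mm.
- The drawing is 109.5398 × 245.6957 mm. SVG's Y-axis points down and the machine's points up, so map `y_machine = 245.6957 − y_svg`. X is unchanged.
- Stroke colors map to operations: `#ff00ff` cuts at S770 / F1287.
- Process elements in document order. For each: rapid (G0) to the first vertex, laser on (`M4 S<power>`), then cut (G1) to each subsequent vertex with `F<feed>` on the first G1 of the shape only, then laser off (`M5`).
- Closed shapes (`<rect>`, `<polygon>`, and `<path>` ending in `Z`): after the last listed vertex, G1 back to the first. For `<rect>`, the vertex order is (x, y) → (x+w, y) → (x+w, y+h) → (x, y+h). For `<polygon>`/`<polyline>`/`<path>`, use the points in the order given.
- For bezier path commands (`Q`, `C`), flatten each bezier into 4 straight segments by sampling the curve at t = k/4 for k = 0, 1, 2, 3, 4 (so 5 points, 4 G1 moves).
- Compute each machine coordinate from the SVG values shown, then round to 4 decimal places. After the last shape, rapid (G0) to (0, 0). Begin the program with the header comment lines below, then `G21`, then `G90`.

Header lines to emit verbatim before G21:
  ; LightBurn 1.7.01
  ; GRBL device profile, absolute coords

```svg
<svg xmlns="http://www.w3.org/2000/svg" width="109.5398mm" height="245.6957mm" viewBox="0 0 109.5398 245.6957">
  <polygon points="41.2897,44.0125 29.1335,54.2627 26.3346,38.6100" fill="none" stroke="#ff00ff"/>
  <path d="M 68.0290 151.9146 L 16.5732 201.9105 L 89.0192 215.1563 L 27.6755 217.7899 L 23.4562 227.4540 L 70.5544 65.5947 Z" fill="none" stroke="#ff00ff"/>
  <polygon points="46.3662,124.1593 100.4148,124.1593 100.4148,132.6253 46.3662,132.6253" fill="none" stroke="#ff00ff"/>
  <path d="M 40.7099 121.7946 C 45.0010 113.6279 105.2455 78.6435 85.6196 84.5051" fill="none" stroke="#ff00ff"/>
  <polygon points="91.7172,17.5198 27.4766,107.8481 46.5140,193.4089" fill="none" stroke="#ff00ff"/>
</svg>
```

viewBox `0 0 109.5398 245.6957` with mm width/height → 1 unit = 1 mm. Flip: y_m = 245.6957 − y_svg.

**Shape 1** — `<polygon>` regular polygon, stroke `#ff00ff` → cut (S770, F1287). Machine vertices: (41.2897,201.6832) → (29.1335,191.4330) → (26.3346,207.0857) → (41.2897,201.6832). Closed: final G1 returns to the first vertex.

**Shape 2** — `<path>` closed polygon, stroke `#ff00ff` → cut (S770, F1287). Machine vertices: (68.0290,93.7811) → (16.5732,43.7852) → (89.0192,30.5394) → (27.6755,27.9058) → (23.4562,18.2417) → (70.5544,180.1010) → (68.0290,93.7811). Closed: final G1 returns to the first vertex.

**Shape 3** — `<polygon>` rectangle, stroke `#ff00ff` → cut (S770, F1287). Machine vertices: (46.3662,121.5364) → (100.4148,121.5364) → (100.4148,113.0704) → (46.3662,113.0704) → (46.3662,121.5364). Closed: final G1 returns to the first vertex.

**Shape 4** — `<path>` cubic bezier, stroke `#ff00ff` → cut (S770, F1287). Control points (SVG): P0=(40.7099,121.7946), P1=(45.0010,113.6279), P2=(105.2455,78.6435), P3=(85.6196,84.5051); sampled at t=k/4. Machine vertices: (40.7099,123.9011) → (52.2972,133.9972) → (72.1336,147.8065) → (87.4856,158.9854) → (85.6196,161.1906). Open path.

**Shape 5** — `<polygon>` closed polygon, stroke `#ff00ff` → cut (S770, F1287). Machine vertices: (91.7172,228.1759) → (27.4766,137.8476) → (46.5140,52.2868) → (91.7172,228.1759). Closed: final G1 returns to the first vertex.

; LightBurn 1.7.01
; GRBL device profile, absolute coords
G21
G90
G0 X41.2897 Y201.6832
M4 S770
G1 X29.1335 Y191.4330 F1287
G1 X26.3346 Y207.0857
G1 X41.2897 Y201.6832
M5
G0 X68.0290 Y93.7811
M4 S770
G1 X16.5732 Y43.7852 F1287
G1 X89.0192 Y30.5394
G1 X27.6755 Y27.9058
G1 X23.4562 Y18.2417
G1 X70.5544 Y180.1010
G1 X68.0290 Y93.7811
M5
G0 X46.3662 Y121.5364
M4 S770
G1 X100.4148 Y121.5364 F1287
G1 X100.4148 Y113.0704
G1 X46.3662 Y113.0704
G1 X46.3662 Y121.5364
M5
G0 X40.7099 Y123.9011
M4 S770
G1 X52.2972 Y133.9972 F1287
G1 X72.1336 Y147.8065
G1 X87.4856 Y158.9854
G1 X85.6196 Y161.1906
M5
G0 X91.7172 Y228.1759
M4 S770
G1 X27.4766 Y137.8476 F1287
G1 X46.5140 Y52.2868
G1 X91.7172 Y228.1759
M5
G0 X0.0000 Y0.0000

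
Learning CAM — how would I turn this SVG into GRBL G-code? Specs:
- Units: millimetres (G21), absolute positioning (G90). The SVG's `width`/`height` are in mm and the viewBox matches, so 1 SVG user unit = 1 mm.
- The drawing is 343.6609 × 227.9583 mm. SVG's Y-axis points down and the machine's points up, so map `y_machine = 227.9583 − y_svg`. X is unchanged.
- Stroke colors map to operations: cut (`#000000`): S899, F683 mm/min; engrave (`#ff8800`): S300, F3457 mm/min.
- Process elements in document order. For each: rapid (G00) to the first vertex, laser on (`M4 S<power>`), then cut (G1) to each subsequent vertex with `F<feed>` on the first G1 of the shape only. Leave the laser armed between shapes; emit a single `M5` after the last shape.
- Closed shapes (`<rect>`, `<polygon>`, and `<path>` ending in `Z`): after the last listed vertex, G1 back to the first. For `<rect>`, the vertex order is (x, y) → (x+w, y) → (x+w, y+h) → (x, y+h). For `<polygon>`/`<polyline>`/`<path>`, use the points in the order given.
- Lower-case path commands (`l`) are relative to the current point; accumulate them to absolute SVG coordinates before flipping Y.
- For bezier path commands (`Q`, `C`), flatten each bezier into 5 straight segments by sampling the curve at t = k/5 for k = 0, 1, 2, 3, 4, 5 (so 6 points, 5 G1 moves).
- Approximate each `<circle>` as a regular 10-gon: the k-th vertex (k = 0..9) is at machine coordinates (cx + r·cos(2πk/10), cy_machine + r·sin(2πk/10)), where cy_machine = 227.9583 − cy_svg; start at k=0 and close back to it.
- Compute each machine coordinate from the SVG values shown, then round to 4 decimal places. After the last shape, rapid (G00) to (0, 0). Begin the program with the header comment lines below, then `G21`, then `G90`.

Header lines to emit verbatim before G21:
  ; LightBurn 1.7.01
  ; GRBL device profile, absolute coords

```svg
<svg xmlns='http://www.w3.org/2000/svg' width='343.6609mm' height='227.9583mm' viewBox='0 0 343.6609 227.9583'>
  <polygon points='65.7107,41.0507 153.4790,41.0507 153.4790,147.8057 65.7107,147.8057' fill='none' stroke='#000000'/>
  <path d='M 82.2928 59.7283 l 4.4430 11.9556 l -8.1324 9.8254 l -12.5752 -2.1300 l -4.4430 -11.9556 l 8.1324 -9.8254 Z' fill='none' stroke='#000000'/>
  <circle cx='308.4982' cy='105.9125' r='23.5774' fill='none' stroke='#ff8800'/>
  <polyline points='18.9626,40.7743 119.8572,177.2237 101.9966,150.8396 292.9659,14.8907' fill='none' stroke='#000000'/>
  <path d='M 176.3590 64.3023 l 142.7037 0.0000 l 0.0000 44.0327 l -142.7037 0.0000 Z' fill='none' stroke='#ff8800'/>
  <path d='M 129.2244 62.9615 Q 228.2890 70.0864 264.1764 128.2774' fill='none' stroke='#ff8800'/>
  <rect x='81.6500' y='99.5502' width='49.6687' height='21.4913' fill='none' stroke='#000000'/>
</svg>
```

viewBox `0 0 343.6609 227.9583` with mm width/height → 1 unit = 1 mm. Flip: y_m = 227.9583 − y_svg.

**Shape 1** — `<polygon>` rectangle, stroke `#000000` → cut (S899, F683). Machine vertices: (65.7107,186.9076) → (153.4790,186.9076) → (153.4790,80.1526) → (65.7107,80.1526) → (65.7107,186.9076). Closed: final G1 returns to the first vertex.

**Shape 2** — `<path>` regular polygon, stroke `#000000` → cut (S899, F683). Machine vertices: (82.2928,168.2300) → (86.7358,156.2744) → (78.6034,146.4490) → (66.0282,148.5790) → (61.5852,160.5346) → (69.7176,170.3600) → (82.2928,168.2300). Closed: final G1 returns to the first vertex.

**Shape 3** — `<circle>` circle, stroke `#ff8800` → engrave (S300, F3457). Machine vertices: (332.0756,122.0458) → (327.5727,135.9042) → (315.7840,144.4692) → (301.2124,144.4692) → (289.4237,135.9042) → (284.9208,122.0458) → (289.4237,108.1874) → (301.2124,99.6224) → (315.7840,99.6224) → (327.5727,108.1874) → (332.0756,122.0458). Closed: final G1 returns to the first vertex.

**Shape 4** — `<polyline>` open polyline, stroke `#000000` → cut (S899, F683). Machine vertices: (18.9626,187.1840) → (119.8572,50.7346) → (101.9966,77.1187) → (292.9659,213.0676). Open path.

**Shape 5** — `<path>` rectangle, stroke `#ff8800` → engrave (S300, F3457). Machine vertices: (176.3590,163.6560) → (319.0627,163.6560) → (319.0627,119.6233) → (176.3590,119.6233) → (176.3590,163.6560). Closed: final G1 returns to the first vertex.

**Shape 6** — `<path>` quadratic bezier, stroke `#ff8800` → engrave (S300, F3457). Control points (SVG): P0=(129.2244,62.9615), P1=(228.2890,70.0864), P2=(264.1764,128.2774); sampled at t=k/5. Machine vertices: (129.2244,164.9968) → (166.3232,160.1042) → (198.3677,151.1263) → (225.3581,138.0631) → (247.2944,120.9147) → (264.1764,99.6809). Open path.

**Shape 7** — `<rect>` rectangle, stroke `#000000` → cut (S899, F683). Machine vertices: (81.6500,128.4081) → (131.3187,128.4081) → (131.3187,106.9168) → (81.6500,106.9168) → (81.6500,128.4081). Closed: final G1 returns to the first vertex.

; LightBurn 1.7.01
; GRBL device profile, absolute coords
G21
G90
G00 X65.7107 Y186.9076
M4 S899
G1 X153.4790 Y186.9076 F683
G1 X153.4790 Y80.1526
G1 X65.7107 Y80.1526
G1 X65.7107 Y186.9076
G00 X82.2928 Y168.2300
M4 S899
G1 X86.7358 Y156.2744 F683
G1 X78.6034 Y146.4490
G1 X66.0282 Y148.5790
G1 X61.5852 Y160.5346
G1 X69.7176 Y170.3600
G1 X82.2928 Y168.2300
G00 X332.0756 Y122.0458
M4 S300
G1 X327.5727 Y135.9042 F3457
G1 X315.7840 Y144.4692
G1 X301.2124 Y144.4692
G1 X289.4237 Y135.9042
G1 X284.9208 Y122.0458
G1 X289.4237 Y108.1874
G1 X301.2124 Y99.6224
G1 X315.7840 Y99.6224
G1 X327.5727 Y108.1874
G1 X332.0756 Y122.0458
G00 X18.9626 Y187.1840
M4 S899
G1 X119.8572 Y50.7346 F683
G1 X101.9966 Y77.1187
G1 X292.9659 Y213.0676
G00 X176.3590 Y163.6560
M4 S300
G1 X319.0627 Y163.6560 F3457
G1 X319.0627 Y119.6233
G1 X176.3590 Y119.6233
G1 X176.3590 Y163.6560
G00 X129.2244 Y164.9968
M4 S300
G1 X166.3232 Y160.1042 F3457
G1 X198.3677 Y151.1263
G1 X225.3581 Y138.0631
G1 X247.2944 Y120.9147
G1 X264.1764 Y99.6809
G00 X81.6500 Y128.4081
M4 S899
G1 X131.3187 Y128.4081 F683
G1 X131.3187 Y106.9168
G1 X81.6500 Y106.9168
G1 X81.6500 Y128.4081
M5
G00 X0.0000 Y0.0000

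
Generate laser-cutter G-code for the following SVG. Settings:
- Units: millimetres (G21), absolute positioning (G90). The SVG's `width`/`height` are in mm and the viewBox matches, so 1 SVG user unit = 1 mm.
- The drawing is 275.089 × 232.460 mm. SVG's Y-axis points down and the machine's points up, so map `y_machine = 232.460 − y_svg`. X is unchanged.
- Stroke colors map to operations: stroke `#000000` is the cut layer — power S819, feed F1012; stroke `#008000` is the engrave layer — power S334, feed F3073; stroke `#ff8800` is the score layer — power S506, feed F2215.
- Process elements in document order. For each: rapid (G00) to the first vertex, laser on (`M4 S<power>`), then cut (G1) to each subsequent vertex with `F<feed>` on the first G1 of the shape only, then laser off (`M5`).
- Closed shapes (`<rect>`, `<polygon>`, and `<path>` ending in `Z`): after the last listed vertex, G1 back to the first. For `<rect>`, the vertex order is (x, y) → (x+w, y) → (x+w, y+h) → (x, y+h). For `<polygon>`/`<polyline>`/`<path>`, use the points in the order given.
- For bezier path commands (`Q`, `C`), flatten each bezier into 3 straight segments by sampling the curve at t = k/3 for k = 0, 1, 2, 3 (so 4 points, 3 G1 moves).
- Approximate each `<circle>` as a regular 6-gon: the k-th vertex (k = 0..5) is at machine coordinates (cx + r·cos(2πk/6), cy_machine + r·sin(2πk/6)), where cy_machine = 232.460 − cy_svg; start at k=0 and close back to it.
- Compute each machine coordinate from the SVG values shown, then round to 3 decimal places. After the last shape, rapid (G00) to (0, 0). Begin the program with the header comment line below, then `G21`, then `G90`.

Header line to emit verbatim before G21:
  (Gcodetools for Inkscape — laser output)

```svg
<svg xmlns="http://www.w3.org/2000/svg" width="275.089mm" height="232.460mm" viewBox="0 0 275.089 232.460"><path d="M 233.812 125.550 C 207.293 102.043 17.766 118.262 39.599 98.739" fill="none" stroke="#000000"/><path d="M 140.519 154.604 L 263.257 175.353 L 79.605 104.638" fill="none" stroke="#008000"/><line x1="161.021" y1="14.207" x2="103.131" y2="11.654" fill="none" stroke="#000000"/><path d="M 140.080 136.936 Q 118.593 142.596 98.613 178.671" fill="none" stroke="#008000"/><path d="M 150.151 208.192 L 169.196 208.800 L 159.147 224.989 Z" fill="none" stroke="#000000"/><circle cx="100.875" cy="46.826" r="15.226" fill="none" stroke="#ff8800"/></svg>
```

(Gcodetools for Inkscape — laser output)
G21
G90
G00 X233.812 Y106.910
M4 S819
G1 X166.822 Y119.970 F1012
G1 X74.354 Y123.317
G1 X39.599 Y133.721
M5
G00 X140.519 Y77.856
M4 S334
G1 X263.257 Y57.107 F3073
G1 X79.605 Y127.822
M5
G00 X161.021 Y218.253
M4 S819
G1 X103.131 Y220.806 F1012
M5
G00 X140.080 Y95.524
M4 S334
G1 X125.923 Y88.371 F3073
G1 X112.100 Y74.460
G1 X98.613 Y53.789
M5
G00 X150.151 Y24.268
M4 S819
G1 X169.196 Y23.660 F1012
G1 X159.147 Y7.471
G1 X150.151 Y24.268
M5
G00 X116.101 Y185.634
M4 S506
G1 X108.488 Y198.820 F2215
G1 X93.262 Y198.820
G1 X85.649 Y185.634
G1 X93.262 Y172.448
G1 X108.488 Y172.448
G1 X116.101 Y185.634
M5
G00 X0.000 Y0.000

1 u = 1 mm; y_m = 232.460 − y.

[1] `<path>` cubic bezier, #000000→cut S819 F1012: (233.812,106.910) → (166.822,119.970) → (74.354,123.317) → (39.599,133.721)

[2] `<path>` open polyline, #008000→engrave S334 F3073: (140.519,77.856) → (263.257,57.107) → (79.605,127.822)

[3] `<line>` line segment, #000000→cut S819 F1012: (161.021,218.253) → (103.131,220.806)

[4] `<path>` quadratic bezier, #008000→engrave S334 F3073: (140.080,95.524) → (125.923,88.371) → (112.100,74.460) → (98.613,53.789)

[5] `<path>` regular polygon, #000000→cut S819 F1012: (150.151,24.268) → (169.196,23.660) → (159.147,7.471) → (150.151,24.268) (closed)

[6] `<circle>` circle, #ff8800→score S506 F2215: (116.101,185.634) → (108.488,198.820) → (93.262,198.820) → (85.649,185.634) → (93.262,172.448) → (108.488,172.448) → (116.101,185.634) (closed)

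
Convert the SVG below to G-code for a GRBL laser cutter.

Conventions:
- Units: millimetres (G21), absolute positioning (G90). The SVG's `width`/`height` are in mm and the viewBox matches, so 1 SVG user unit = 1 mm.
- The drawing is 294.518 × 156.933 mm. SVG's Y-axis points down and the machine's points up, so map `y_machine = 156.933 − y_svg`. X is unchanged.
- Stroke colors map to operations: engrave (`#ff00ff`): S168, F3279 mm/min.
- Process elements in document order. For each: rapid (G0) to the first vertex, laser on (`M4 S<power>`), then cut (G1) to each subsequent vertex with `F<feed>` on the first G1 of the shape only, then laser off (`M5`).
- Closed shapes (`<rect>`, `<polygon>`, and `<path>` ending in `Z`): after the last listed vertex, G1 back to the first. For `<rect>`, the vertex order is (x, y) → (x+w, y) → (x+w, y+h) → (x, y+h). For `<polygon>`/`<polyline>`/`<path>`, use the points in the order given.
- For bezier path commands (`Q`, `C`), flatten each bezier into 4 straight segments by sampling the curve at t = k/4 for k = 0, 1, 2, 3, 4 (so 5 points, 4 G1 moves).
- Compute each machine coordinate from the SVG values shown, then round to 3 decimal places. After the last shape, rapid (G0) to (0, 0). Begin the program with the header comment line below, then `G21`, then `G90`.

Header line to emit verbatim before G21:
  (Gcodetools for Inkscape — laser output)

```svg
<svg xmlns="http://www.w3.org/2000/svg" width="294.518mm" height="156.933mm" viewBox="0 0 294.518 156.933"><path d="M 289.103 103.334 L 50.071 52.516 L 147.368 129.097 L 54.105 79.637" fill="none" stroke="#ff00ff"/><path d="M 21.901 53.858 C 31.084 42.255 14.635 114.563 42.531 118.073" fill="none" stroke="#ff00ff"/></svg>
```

1 u = 1 mm; y_m = 156.933 − y.

[1] `<path>` open polyline, #ff00ff→engrave S168 F3279: (289.103,53.599) → (50.071,104.417) → (147.368,27.836) → (54.105,77.296)

[2] `<path>` cubic bezier, #ff00ff→engrave S168 F3279: (21.901,103.075) → (25.076,98.430) → (25.199,76.635) → (28.830,52.006) → (42.531,38.860)

(Gcodetools for Inkscape — laser output)
G21
G90
G0 X289.103 Y53.599
M4 S168
G1 X50.071 Y104.417 F3279
G1 X147.368 Y27.836
G1 X54.105 Y77.296
M5
G0 X21.901 Y103.075
M4 S168
G1 X25.076 Y98.430 F3279
G1 X25.199 Y76.635
G1 X28.830 Y52.006
G1 X42.531 Y38.860
M5
G0 X0.000 Y0.000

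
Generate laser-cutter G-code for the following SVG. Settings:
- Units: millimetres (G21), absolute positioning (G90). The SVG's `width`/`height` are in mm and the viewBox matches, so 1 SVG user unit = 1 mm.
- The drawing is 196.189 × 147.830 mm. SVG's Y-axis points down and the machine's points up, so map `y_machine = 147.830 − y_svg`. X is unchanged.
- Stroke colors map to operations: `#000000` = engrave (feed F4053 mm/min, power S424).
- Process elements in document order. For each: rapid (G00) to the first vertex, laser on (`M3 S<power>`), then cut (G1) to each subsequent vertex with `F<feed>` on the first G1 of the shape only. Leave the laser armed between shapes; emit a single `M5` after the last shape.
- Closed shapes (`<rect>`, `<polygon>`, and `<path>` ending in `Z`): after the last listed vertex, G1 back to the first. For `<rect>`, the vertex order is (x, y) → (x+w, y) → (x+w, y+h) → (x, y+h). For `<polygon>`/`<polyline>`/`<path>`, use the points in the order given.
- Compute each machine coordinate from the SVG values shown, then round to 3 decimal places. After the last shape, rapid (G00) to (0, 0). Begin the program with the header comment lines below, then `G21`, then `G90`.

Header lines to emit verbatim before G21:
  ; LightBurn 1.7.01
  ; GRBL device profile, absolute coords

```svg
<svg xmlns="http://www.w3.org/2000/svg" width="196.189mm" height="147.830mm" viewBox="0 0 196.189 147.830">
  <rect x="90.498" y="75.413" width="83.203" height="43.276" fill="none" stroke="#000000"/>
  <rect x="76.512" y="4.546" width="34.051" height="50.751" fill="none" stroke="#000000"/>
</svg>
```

viewBox `0 0 196.189 147.830` with mm width/height → 1 unit = 1 mm. Flip: y_m = 147.830 − y_svg.

**Shape 1** — `<rect>` rectangle, stroke `#000000` → engrave (S424, F4053). Machine vertices: (90.498,72.417) → (173.701,72.417) → (173.701,29.141) → (90.498,29.141) → (90.498,72.417). Closed: final G1 returns to the first vertex.

**Shape 2** — `<rect>` rectangle, stroke `#000000` → engrave (S424, F4053). Machine vertices: (76.512,143.284) → (110.563,143.284) → (110.563,92.533) → (76.512,92.533) → (76.512,143.284). Closed: final G1 returns to the first vertex.

; LightBurn 1.7.01
; GRBL device profile, absolute coords
G21
G90
G00 X90.498 Y72.417
M3 S424
G1 X173.701 Y72.417 F4053
G1 X173.701 Y29.141
G1 X90.498 Y29.141
G1 X90.498 Y72.417
G00 X76.512 Y143.284
M3 S424
G1 X110.563 Y143.284 F4053
G1 X110.563 Y92.533
G1 X76.512 Y92.533
G1 X76.512 Y143.284
M5
G00 X0.000 Y0.000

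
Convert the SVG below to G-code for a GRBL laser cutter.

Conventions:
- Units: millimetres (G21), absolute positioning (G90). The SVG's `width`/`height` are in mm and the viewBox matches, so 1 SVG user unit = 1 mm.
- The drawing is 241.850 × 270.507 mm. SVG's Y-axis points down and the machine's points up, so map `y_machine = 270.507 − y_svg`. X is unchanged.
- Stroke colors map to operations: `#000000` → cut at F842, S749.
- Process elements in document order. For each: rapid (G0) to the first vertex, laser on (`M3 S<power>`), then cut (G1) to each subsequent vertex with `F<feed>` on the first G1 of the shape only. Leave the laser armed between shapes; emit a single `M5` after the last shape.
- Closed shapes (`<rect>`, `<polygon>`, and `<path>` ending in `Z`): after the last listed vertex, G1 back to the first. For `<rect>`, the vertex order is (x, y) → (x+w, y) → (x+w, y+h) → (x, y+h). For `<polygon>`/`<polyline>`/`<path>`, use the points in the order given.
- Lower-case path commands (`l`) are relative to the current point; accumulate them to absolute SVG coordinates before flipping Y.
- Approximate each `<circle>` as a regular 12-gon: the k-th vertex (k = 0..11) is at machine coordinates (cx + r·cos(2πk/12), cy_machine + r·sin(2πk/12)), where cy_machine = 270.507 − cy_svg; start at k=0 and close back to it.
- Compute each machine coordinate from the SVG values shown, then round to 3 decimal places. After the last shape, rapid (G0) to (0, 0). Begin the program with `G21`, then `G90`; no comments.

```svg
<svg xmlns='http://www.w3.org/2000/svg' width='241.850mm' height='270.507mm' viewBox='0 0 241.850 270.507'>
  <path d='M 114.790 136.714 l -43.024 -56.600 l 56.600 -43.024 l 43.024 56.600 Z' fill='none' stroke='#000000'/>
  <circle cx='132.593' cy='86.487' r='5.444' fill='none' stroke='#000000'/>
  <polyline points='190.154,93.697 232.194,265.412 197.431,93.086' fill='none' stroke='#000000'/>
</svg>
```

viewBox `0 0 241.850 270.507` with mm width/height → 1 unit = 1 mm. Flip: y_m = 270.507 − y_svg.

**Shape 1** — `<path>` regular polygon, stroke `#000000` → cut (S749, F842). Machine vertices: (114.790,133.793) → (71.766,190.393) → (128.366,233.417) → (171.390,176.817) → (114.790,133.793). Closed: final G1 returns to the first vertex.

**Shape 2** — `<circle>` circle, stroke `#000000` → cut (S749, F842). Machine vertices: (138.037,184.020) → (137.308,186.742) → (135.315,188.735) → (132.593,189.464) → (129.871,188.735) → (127.878,186.742) → (127.149,184.020) → (127.878,181.298) → (129.871,179.305) → (132.593,178.576) → (135.315,179.305) → (137.308,181.298) → (138.037,184.020). Closed: final G1 returns to the first vertex.

**Shape 3** — `<polyline>` open polyline, stroke `#000000` → cut (S749, F842). Machine vertices: (190.154,176.810) → (232.194,5.095) → (197.431,177.421). Open path.

G21
G90
G0 X114.790 Y133.793
M3 S749
G1 X71.766 Y190.393 F842
G1 X128.366 Y233.417
G1 X171.390 Y176.817
G1 X114.790 Y133.793
G0 X138.037 Y184.020
M3 S749
G1 X137.308 Y186.742 F842
G1 X135.315 Y188.735
G1 X132.593 Y189.464
G1 X129.871 Y188.735
G1 X127.878 Y186.742
G1 X127.149 Y184.020
G1 X127.878 Y181.298
G1 X129.871 Y179.305
G1 X132.593 Y178.576
G1 X135.315 Y179.305
G1 X137.308 Y181.298
G1 X138.037 Y184.020
G0 X190.154 Y176.810
M3 S749
G1 X232.194 Y5.095 F842
G1 X197.431 Y177.421
M5
G0 X0.000 Y0.000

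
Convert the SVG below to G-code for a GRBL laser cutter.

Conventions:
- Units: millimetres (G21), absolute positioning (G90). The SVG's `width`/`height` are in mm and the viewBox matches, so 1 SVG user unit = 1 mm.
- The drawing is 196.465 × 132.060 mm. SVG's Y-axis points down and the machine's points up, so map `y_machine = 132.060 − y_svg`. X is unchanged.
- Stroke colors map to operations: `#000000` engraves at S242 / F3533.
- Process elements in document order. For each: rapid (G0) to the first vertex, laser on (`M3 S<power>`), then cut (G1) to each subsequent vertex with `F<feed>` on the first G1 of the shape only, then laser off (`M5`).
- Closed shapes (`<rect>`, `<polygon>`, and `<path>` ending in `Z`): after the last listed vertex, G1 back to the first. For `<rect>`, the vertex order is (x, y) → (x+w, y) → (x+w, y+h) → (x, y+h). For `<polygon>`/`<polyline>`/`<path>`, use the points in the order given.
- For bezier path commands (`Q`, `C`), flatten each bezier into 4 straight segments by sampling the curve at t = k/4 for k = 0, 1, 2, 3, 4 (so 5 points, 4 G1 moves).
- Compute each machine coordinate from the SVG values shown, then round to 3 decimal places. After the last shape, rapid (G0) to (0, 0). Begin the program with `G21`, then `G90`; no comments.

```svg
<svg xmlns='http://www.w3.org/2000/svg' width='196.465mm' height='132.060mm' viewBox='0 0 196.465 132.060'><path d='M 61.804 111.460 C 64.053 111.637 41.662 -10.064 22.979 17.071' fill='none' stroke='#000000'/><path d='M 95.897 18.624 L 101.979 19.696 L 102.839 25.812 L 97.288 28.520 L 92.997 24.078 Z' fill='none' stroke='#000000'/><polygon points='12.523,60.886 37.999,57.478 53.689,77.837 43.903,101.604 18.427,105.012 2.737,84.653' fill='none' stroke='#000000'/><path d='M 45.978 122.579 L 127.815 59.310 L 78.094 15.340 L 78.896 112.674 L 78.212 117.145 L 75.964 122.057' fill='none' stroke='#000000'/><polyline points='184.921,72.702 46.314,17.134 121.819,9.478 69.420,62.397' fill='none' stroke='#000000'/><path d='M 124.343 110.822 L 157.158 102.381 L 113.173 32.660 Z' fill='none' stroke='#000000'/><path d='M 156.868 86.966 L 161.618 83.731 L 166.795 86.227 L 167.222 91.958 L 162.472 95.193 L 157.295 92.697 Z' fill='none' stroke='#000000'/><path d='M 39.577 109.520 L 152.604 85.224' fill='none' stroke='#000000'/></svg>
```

G21
G90
G0 X61.804 Y20.600
M3 S242
G1 X59.314 Y39.089 F3533
G1 X50.241 Y77.904
G1 X37.244 Y111.663
G1 X22.979 Y114.989
M5
G0 X95.897 Y113.436
M3 S242
G1 X101.979 Y112.364 F3533
G1 X102.839 Y106.248
G1 X97.288 Y103.540
G1 X92.997 Y107.982
G1 X95.897 Y113.436
M5
G0 X12.523 Y71.174
M3 S242
G1 X37.999 Y74.582 F3533
G1 X53.689 Y54.223
G1 X43.903 Y30.456
G1 X18.427 Y27.048
G1 X2.737 Y47.407
G1 X12.523 Y71.174
M5
G0 X45.978 Y9.481
M3 S242
G1 X127.815 Y72.750 F3533
G1 X78.094 Y116.720
G1 X78.896 Y19.386
G1 X78.212 Y14.915
G1 X75.964 Y10.003
M5
G0 X184.921 Y59.358
M3 S242
G1 X46.314 Y114.926 F3533
G1 X121.819 Y122.582
G1 X69.420 Y69.663
M5
G0 X124.343 Y21.238
M3 S242
G1 X157.158 Y29.679 F3533
G1 X113.173 Y99.400
G1 X124.343 Y21.238
M5
G0 X156.868 Y45.094
M3 S242
G1 X161.618 Y48.329 F3533
G1 X166.795 Y45.833
G1 X167.222 Y40.102
G1 X162.472 Y36.867
G1 X157.295 Y39.363
G1 X156.868 Y45.094
M5
G0 X39.577 Y22.540
M3 S242
G1 X152.604 Y46.836 F3533
M5
G0 X0.000 Y0.000

1 u = 1 mm; y_m = 132.060 − y.

[1] `<path>` cubic bezier, #000000→engrave S242 F3533: (61.804,20.600) → (59.314,39.089) → (50.241,77.904) → (37.244,111.663) → (22.979,114.989)

[2] `<path>` regular polygon, #000000→engrave S242 F3533: (95.897,113.436) → (101.979,112.364) → (102.839,106.248) → (97.288,103.540) → (92.997,107.982) → (95.897,113.436) (closed)

[3] `<polygon>` regular polygon, #000000→engrave S242 F3533: (12.523,71.174) → (37.999,74.582) → (53.689,54.223) → (43.903,30.456) → (18.427,27.048) → (2.737,47.407) → (12.523,71.174) (closed)

[4] `<path>` open polyline, #000000→engrave S242 F3533: (45.978,9.481) → (127.815,72.750) → (78.094,116.720) → (78.896,19.386) → (78.212,14.915) → (75.964,10.003)

[5] `<polyline>` open polyline, #000000→engrave S242 F3533: (184.921,59.358) → (46.314,114.926) → (121.819,122.582) → (69.420,69.663)

[6] `<path>` closed polygon, #000000→engrave S242 F3533: (124.343,21.238) → (157.158,29.679) → (113.173,99.400) → (124.343,21.238) (closed)

[7] `<path>` regular polygon, #000000→engrave S242 F3533: (156.868,45.094) → (161.618,48.329) → (166.795,45.833) → (167.222,40.102) → (162.472,36.867) → (157.295,39.363) → (156.868,45.094) (closed)

[8] `<path>` line segment, #000000→engrave S242 F3533: (39.577,22.540) → (152.604,46.836)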